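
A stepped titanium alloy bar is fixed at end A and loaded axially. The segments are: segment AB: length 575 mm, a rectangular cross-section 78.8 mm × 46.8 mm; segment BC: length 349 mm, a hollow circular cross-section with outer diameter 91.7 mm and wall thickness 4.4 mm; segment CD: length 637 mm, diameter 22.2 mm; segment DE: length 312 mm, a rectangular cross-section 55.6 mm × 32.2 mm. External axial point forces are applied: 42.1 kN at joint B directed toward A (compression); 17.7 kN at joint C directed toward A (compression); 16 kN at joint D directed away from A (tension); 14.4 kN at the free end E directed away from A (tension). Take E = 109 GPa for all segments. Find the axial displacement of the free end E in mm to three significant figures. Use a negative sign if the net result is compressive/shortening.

0.474 mm

Internal axial forces (sectioning from the free end, tension +): N_DE = 14.4 kN, N_CD = 30.4 kN, N_BC = 12.7 kN, N_AB = -29.4 kN.
A_AB = 3688 mm².
A_BC = 1207 mm².
A_CD = 387.1 mm².
A_DE = 1790 mm².
δ_AB = -29400·575/(3688·109000) = -0.04205 mm
δ_BC = 12700·349/(1207·109000) = 0.0337 mm
δ_CD = 30400·637/(387.1·109000) = 0.459 mm
δ_DE = 14400·312/(1790·109000) = 0.02302 mm
δ = Σδ_i = 0.4736 mm.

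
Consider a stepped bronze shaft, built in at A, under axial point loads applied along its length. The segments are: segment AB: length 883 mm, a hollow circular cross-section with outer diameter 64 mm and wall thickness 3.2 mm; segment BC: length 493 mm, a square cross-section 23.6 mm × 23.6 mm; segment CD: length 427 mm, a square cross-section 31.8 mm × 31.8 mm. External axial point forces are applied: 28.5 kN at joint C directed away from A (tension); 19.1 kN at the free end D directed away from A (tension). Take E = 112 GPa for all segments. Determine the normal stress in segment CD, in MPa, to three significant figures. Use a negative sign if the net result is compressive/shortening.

Internal axial forces (sectioning from the free end, tension +): N_CD = 19.1 kN, N_BC = 47.6 kN, N_AB = 47.6 kN.
A_CD = 1011 mm².
σ_CD = N_CD/A_CD = 19100/1011 = 18.89 MPa.

18.9 MPa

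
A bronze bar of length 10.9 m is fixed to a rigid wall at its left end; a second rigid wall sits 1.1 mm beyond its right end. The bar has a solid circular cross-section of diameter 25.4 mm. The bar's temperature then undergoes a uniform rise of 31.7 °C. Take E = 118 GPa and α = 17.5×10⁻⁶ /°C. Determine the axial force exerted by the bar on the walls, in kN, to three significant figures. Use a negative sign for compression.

-27.1 kN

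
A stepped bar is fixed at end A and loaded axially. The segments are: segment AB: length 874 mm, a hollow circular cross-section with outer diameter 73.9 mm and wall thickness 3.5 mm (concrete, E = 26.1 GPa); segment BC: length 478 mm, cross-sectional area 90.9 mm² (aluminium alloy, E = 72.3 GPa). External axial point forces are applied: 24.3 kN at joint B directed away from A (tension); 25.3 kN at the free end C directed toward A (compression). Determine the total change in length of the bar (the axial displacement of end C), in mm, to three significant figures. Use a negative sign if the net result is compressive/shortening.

Internal axial forces (sectioning from the free end, tension +): N_BC = -25.3 kN, N_AB = -1 kN.
A_AB = 774.1 mm².
δ_AB = -1000·874/(774.1·26100) = -0.04326 mm
δ_BC = -25300·478/(90.9·72300) = -1.84 mm
δ = Σδ_i = -1.883 mm.

-1.88 mm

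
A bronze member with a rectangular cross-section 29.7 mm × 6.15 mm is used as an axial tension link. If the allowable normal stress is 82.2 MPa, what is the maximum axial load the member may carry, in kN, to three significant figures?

A = 182.7 mm².
P_max = σ_allow · A = 82.2 · 182.7 = 15010 N = 15.01 kN.

15.0 kN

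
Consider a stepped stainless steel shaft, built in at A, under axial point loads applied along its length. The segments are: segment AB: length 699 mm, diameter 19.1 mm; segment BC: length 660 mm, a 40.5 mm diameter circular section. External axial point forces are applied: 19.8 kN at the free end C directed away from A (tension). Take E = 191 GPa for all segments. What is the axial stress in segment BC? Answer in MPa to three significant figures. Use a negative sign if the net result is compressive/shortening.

15.4 MPa

Internal axial forces (sectioning from the free end, tension +): N_BC = 19.8 kN, N_AB = 19.8 kN.
A_BC = 1288 mm².
σ_BC = N_BC/A_BC = 19800/1288 = 15.37 MPa.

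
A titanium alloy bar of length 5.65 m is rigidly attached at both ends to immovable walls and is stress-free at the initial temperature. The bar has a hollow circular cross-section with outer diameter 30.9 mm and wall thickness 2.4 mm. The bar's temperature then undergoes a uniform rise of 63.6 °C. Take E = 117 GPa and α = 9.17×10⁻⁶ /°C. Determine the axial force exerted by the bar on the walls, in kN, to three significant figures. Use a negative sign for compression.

Free thermal expansion αLΔT = 9.17e-6 · 5650 · 63.6 = 3.295 mm.
The walls impose strain ε = −(3.295)/5650 = -5.8321e-04; σ = Eε = 117000 · -5.8321e-04 = -68.24 MPa.
Wall reaction R = σ·A = -68.24·214.9 = -14660 N = -14.66 kN.

-14.7 kN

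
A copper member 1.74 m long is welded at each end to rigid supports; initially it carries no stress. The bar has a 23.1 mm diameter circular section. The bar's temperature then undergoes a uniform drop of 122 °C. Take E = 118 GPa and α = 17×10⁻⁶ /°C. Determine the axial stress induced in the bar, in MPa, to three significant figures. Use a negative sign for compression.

245 MPa

Free thermal expansion αLΔT = 17e-6 · 1740 · -122 = -3.609 mm.
The walls impose strain ε = −(-3.609)/1740 = 2.0740e-03; σ = Eε = 118000 · 2.0740e-03 = 244.7 MPa.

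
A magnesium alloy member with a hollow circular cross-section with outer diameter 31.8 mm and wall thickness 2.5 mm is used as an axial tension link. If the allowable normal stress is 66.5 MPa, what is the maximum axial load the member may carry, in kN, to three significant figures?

15.3 kN

A = 230.1 mm².
P_max = σ_allow · A = 66.5 · 230.1 = 15300 N = 15.3 kN.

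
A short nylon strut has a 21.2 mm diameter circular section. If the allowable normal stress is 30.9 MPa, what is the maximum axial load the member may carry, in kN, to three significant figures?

A = 353 mm².
P_max = σ_allow · A = 30.9 · 353 = 10910 N = 10.91 kN.

10.9 kN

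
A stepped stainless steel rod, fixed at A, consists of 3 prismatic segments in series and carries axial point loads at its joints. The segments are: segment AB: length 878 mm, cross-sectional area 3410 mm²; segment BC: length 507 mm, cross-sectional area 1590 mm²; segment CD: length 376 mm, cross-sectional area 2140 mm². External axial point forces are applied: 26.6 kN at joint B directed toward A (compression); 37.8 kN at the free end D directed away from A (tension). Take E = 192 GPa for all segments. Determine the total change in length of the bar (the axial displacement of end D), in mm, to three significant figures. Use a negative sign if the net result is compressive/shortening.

0.112 mm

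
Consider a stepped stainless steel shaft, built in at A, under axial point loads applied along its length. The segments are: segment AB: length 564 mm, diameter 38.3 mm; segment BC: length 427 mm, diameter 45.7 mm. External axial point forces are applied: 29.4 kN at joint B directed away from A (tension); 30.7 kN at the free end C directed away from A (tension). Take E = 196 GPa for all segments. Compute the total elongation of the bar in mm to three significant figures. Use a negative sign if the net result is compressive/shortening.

0.191 mm

Internal axial forces (sectioning from the free end, tension +): N_BC = 30.7 kN, N_AB = 60.1 kN.
A_AB = 1152 mm².
A_BC = 1640 mm².
δ_AB = 60100·564/(1152·196000) = 0.1501 mm
δ_BC = 30700·427/(1640·196000) = 0.04077 mm
δ = Σδ_i = 0.1909 mm.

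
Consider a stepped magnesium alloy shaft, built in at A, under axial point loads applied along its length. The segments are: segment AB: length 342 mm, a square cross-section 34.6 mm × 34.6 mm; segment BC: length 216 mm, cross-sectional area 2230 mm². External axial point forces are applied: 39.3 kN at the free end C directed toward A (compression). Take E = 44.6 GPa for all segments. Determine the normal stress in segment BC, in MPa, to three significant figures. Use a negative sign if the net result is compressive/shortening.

-17.6 MPa

Internal axial forces (sectioning from the free end, tension +): N_BC = -39.3 kN, N_AB = -39.3 kN.
σ_BC = N_BC/A_BC = -39300/2230 = -17.62 MPa.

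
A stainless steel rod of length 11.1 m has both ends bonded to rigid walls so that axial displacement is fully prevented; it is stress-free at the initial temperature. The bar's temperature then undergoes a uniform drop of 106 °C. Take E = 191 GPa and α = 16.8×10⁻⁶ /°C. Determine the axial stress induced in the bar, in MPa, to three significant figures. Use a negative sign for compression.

340 MPa

Free thermal expansion αLΔT = 16.8e-6 · 11100 · -106 = -19.77 mm.
The walls impose strain ε = −(-19.77)/11100 = 1.7808e-03; σ = Eε = 191000 · 1.7808e-03 = 340.1 MPa.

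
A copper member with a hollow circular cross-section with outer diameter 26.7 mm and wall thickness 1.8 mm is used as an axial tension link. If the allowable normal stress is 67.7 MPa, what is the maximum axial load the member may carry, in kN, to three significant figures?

A = 140.8 mm².
P_max = σ_allow · A = 67.7 · 140.8 = 9533 N = 9.533 kN.

9.53 kN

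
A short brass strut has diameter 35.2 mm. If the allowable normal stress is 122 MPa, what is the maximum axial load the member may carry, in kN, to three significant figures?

119 kN

A = 973.1 mm².
P_max = σ_allow · A = 122 · 973.1 = 118700 N = 118.7 kN.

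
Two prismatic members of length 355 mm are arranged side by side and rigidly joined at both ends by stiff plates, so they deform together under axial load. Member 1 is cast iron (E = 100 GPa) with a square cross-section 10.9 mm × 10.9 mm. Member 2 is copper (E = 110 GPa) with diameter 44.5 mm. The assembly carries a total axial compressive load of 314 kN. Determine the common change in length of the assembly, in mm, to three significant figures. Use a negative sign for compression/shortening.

-0.609 mm

A_1 = 118.8 mm².
A_2 = 1555 mm².
Equal strain + equilibrium ⇒ each member carries load in proportion to AE: A₁E₁ = 11880000 N, A₂E₂ = 171100000 N, ΣAE = 183000000 N.
δ = PL/ΣAE = -314000·355/183000000 = -0.6093 mm.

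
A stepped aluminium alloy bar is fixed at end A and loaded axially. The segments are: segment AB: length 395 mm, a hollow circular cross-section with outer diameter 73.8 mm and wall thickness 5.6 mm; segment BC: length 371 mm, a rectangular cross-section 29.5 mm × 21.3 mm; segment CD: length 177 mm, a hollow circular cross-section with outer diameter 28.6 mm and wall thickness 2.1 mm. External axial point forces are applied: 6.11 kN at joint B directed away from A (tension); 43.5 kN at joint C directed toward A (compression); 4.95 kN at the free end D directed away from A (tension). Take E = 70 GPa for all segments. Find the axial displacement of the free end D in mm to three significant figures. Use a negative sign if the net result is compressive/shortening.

-0.406 mm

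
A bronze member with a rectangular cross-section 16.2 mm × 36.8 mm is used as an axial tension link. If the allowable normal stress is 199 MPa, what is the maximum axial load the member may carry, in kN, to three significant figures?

119 kN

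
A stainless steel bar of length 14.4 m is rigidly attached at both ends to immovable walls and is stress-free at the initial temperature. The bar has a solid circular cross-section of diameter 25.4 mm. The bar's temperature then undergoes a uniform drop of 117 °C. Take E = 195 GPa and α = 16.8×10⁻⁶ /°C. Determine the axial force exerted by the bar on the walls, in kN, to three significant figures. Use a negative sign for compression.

194 kN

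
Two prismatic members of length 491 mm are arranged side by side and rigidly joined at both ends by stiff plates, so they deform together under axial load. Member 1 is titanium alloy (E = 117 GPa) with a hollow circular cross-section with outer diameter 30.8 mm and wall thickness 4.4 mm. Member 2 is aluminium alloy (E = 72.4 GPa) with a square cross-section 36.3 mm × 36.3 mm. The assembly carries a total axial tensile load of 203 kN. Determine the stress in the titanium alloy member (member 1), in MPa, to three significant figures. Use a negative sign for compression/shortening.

A_1 = 364.9 mm².
A_2 = 1318 mm².
Equal strain + equilibrium ⇒ each member carries load in proportion to AE: A₁E₁ = 42700000 N, A₂E₂ = 95400000 N, ΣAE = 138100000 N.
σ₁ = P·E₁/ΣAE = 203000·117000/138100000 = 172 MPa.

172 MPa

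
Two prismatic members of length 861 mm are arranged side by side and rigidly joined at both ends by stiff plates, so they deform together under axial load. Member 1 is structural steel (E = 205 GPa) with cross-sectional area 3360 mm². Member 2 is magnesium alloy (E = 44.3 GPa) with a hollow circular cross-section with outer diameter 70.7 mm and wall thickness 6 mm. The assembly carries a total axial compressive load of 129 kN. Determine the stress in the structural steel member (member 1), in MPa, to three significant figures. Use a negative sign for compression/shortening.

A_2 = 1220 mm².
Equal strain + equilibrium ⇒ each member carries load in proportion to AE: A₁E₁ = 688800000 N, A₂E₂ = 54030000 N, ΣAE = 742800000 N.
σ₁ = P·E₁/ΣAE = -129000·205000/742800000 = -35.6 MPa.

-35.6 MPa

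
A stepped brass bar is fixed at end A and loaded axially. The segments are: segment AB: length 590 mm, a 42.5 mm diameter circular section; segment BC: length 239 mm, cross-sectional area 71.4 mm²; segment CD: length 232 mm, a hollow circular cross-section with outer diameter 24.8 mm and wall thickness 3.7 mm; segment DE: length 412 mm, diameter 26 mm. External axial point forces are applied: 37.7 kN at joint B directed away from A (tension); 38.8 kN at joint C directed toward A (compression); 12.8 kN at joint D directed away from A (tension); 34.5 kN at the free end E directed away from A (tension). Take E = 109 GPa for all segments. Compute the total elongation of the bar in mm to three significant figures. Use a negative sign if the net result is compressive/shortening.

1.09 mm

Internal axial forces (sectioning from the free end, tension +): N_DE = 34.5 kN, N_CD = 47.3 kN, N_BC = 8.5 kN, N_AB = 46.2 kN.
A_AB = 1419 mm².
A_CD = 245.3 mm².
A_DE = 530.9 mm².
δ_AB = 46200·590/(1419·109000) = 0.1763 mm
δ_BC = 8500·239/(71.4·109000) = 0.261 mm
δ_CD = 47300·232/(245.3·109000) = 0.4105 mm
δ_DE = 34500·412/(530.9·109000) = 0.2456 mm
δ = Σδ_i = 1.093 mm.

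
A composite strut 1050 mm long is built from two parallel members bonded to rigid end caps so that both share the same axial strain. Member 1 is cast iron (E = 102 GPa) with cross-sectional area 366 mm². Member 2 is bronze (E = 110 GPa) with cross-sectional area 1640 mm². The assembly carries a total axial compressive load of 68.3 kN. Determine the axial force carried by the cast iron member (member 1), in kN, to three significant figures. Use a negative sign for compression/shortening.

Equal strain + equilibrium ⇒ each member carries load in proportion to AE: A₁E₁ = 37330000 N, A₂E₂ = 180400000 N, ΣAE = 217700000 N.
F₁ = P·A₁E₁/ΣAE = -68300·37330000/217700000 = -11710 N.

-11.7 kN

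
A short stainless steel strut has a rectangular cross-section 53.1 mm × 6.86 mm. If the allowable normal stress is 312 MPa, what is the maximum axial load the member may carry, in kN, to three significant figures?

114 kN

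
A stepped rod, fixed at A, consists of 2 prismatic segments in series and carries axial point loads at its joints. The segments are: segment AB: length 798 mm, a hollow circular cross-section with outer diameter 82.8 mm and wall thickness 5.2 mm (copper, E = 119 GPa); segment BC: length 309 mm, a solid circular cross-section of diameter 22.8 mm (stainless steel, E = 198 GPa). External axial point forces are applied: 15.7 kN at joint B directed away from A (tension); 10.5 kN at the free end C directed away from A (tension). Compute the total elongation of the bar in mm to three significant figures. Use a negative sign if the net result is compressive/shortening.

0.179 mm

Internal axial forces (sectioning from the free end, tension +): N_BC = 10.5 kN, N_AB = 26.2 kN.
A_AB = 1268 mm².
A_BC = 408.3 mm².
δ_AB = 26200·798/(1268·119000) = 0.1386 mm
δ_BC = 10500·309/(408.3·198000) = 0.04013 mm
δ = Σδ_i = 0.1787 mm.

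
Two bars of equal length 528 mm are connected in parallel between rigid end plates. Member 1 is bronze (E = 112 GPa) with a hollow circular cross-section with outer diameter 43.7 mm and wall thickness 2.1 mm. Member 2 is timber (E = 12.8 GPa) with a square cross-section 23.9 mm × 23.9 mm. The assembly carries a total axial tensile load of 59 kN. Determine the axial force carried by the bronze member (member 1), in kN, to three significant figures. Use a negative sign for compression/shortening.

A_1 = 274.4 mm².
A_2 = 571.2 mm².
Equal strain + equilibrium ⇒ each member carries load in proportion to AE: A₁E₁ = 30740000 N, A₂E₂ = 7311000 N, ΣAE = 38050000 N.
F₁ = P·A₁E₁/ΣAE = 59000·30740000/38050000 = 47660 N.

47.7 kN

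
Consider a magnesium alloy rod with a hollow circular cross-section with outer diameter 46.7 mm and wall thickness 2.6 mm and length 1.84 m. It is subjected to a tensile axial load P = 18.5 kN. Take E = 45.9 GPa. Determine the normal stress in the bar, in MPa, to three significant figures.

51.4 MPa

A = 360.2 mm².
σ = N/A = 18500/360.2 = 51.36 MPa.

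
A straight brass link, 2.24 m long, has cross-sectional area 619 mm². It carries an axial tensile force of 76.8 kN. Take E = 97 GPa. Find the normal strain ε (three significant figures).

0.00128

σ = N/A = 124.1 MPa; ε = σ/E = 124.1/97000 = 1.279e-03.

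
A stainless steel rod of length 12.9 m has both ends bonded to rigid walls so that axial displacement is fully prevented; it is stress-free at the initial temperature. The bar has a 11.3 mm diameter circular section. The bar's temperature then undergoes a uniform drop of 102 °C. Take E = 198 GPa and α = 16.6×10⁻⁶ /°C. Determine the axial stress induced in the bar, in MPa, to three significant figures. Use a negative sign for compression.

Free thermal expansion αLΔT = 16.6e-6 · 12900 · -102 = -21.84 mm.
The walls impose strain ε = −(-21.84)/12900 = 1.6932e-03; σ = Eε = 198000 · 1.6932e-03 = 335.3 MPa.

335 MPa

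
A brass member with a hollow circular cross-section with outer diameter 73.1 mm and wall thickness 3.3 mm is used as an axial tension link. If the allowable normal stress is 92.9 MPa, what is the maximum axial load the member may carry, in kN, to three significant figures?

67.2 kN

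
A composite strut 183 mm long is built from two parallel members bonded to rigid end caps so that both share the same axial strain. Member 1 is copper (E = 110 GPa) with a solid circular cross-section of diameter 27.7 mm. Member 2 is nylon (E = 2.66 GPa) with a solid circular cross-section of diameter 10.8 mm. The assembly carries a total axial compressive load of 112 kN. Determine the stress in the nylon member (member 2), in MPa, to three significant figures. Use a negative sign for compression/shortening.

A_1 = 602.6 mm².
A_2 = 91.61 mm².
Equal strain + equilibrium ⇒ each member carries load in proportion to AE: A₁E₁ = 66290000 N, A₂E₂ = 243700 N, ΣAE = 66530000 N.
σ₂ = P·E₂/ΣAE = -112000·2660/66530000 = -4.478 MPa.

-4.48 MPa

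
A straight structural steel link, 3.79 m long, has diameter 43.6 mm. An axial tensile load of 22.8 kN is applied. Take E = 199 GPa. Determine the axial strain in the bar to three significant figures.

7.67e-05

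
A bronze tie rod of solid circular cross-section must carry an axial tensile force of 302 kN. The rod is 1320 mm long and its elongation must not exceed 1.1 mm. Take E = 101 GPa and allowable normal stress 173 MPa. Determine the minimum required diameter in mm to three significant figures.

67.6 mm

Required area A ≥ P/σ_allow = 302000/173 = 1746 mm².
For a solid circular section, d ≥ √(4A/π) = 47.14 mm.
Elongation limit: A ≥ PL/(Eδ_allow) = 302000·1320/(101000·1.1) = 3588 mm² ⇒ d ≥ 67.59 mm.
The elongation limit governs.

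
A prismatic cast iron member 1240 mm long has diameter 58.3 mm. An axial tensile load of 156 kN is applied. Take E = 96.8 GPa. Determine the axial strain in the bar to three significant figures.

A = 2669 mm².
σ = N/A = 58.44 MPa; ε = σ/E = 58.44/96800 = 6.037e-04.

6.04e-04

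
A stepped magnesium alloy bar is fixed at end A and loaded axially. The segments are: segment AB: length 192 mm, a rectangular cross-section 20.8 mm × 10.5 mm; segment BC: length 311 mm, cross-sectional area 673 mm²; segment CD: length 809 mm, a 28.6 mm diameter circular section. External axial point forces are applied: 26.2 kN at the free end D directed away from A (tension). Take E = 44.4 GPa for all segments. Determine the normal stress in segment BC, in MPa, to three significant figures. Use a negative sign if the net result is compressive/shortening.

Internal axial forces (sectioning from the free end, tension +): N_CD = 26.2 kN, N_BC = 26.2 kN, N_AB = 26.2 kN.
σ_BC = N_BC/A_BC = 26200/673 = 38.93 MPa.

38.9 MPa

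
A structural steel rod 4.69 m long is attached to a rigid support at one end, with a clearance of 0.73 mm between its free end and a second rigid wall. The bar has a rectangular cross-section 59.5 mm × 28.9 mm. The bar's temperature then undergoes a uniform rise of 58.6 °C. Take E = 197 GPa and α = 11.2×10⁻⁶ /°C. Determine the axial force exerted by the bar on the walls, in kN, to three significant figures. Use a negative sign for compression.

Free thermal expansion αLΔT = 11.2e-6 · 4690 · 58.6 = 3.078 mm.
The walls engage after the gap closes; constrained expansion = 3.078 − 0.73 = 2.348 mm.
The walls impose strain ε = −(2.348)/4690 = -5.0067e-04; σ = Eε = 197000 · -5.0067e-04 = -98.63 MPa.
Wall reaction R = σ·A = -98.63·1720 = -169600 N = -169.6 kN.

-170 kN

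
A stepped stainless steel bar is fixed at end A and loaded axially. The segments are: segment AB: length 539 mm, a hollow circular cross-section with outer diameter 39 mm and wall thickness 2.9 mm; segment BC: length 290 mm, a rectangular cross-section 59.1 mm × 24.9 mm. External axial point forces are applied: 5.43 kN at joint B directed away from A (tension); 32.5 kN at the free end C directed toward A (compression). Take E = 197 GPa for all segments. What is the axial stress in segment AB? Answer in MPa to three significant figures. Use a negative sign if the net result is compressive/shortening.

Internal axial forces (sectioning from the free end, tension +): N_BC = -32.5 kN, N_AB = -27.07 kN.
A_AB = 328.9 mm².
σ_AB = N_AB/A_AB = -27070/328.9 = -82.31 MPa.

-82.3 MPa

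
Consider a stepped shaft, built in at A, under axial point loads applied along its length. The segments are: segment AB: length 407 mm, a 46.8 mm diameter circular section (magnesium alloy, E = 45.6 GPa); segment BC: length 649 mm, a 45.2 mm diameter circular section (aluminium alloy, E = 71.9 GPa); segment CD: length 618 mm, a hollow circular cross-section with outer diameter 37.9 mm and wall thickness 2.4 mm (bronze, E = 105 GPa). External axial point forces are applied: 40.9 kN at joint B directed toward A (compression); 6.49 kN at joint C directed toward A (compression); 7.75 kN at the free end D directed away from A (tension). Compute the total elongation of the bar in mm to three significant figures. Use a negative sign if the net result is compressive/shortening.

Internal axial forces (sectioning from the free end, tension +): N_CD = 7.75 kN, N_BC = 1.26 kN, N_AB = -39.64 kN.
A_AB = 1720 mm².
A_BC = 1605 mm².
A_CD = 267.7 mm².
δ_AB = -39640·407/(1720·45600) = -0.2057 mm
δ_BC = 1260·649/(1605·71900) = 0.007088 mm
δ_CD = 7750·618/(267.7·105000) = 0.1704 mm
δ = Σδ_i = -0.02817 mm.

-0.0282 mm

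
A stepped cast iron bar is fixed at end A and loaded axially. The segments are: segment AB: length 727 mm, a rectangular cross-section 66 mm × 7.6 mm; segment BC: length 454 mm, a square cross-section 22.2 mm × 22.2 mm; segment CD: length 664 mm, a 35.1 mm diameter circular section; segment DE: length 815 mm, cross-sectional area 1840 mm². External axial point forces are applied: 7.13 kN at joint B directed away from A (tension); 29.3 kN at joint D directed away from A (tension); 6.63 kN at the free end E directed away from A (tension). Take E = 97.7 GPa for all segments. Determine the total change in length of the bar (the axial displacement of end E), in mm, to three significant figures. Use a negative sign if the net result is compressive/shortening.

Internal axial forces (sectioning from the free end, tension +): N_DE = 6.63 kN, N_CD = 35.93 kN, N_BC = 35.93 kN, N_AB = 43.06 kN.
A_AB = 501.6 mm².
A_BC = 492.8 mm².
A_CD = 967.6 mm².
δ_AB = 43060·727/(501.6·97700) = 0.6388 mm
δ_BC = 35930·454/(492.8·97700) = 0.3388 mm
δ_CD = 35930·664/(967.6·97700) = 0.2524 mm
δ_DE = 6630·815/(1840·97700) = 0.03006 mm
δ = Σδ_i = 1.26 mm.

1.26 mm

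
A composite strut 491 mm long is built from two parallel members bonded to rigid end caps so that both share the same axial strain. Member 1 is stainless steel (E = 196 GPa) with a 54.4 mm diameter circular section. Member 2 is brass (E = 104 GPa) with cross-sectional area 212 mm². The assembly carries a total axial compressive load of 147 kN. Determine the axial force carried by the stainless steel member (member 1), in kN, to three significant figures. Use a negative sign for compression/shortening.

A_1 = 2324 mm².
Equal strain + equilibrium ⇒ each member carries load in proportion to AE: A₁E₁ = 455600000 N, A₂E₂ = 22050000 N, ΣAE = 477600000 N.
F₁ = P·A₁E₁/ΣAE = -147000·455600000/477600000 = -140200 N.

-140 kN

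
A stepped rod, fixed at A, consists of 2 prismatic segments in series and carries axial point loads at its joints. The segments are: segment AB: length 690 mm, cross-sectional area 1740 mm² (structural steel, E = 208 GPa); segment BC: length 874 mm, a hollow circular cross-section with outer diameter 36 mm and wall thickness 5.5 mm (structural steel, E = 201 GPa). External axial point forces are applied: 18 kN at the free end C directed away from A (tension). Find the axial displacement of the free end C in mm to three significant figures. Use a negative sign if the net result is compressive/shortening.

0.183 mm

Internal axial forces (sectioning from the free end, tension +): N_BC = 18 kN, N_AB = 18 kN.
A_BC = 527 mm².
δ_AB = 18000·690/(1740·208000) = 0.03432 mm
δ_BC = 18000·874/(527·201000) = 0.1485 mm
δ = Σδ_i = 0.1828 mm.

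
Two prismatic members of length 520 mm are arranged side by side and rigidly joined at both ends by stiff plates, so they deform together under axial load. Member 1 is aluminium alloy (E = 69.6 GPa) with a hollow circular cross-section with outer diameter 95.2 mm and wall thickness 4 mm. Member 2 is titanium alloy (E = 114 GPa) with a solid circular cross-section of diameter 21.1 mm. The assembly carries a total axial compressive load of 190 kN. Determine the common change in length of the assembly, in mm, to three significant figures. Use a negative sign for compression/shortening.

-0.826 mm

A_1 = 1146 mm².
A_2 = 349.7 mm².
Equal strain + equilibrium ⇒ each member carries load in proportion to AE: A₁E₁ = 79770000 N, A₂E₂ = 39860000 N, ΣAE = 119600000 N.
δ = PL/ΣAE = -190000·520/119600000 = -0.8259 mm.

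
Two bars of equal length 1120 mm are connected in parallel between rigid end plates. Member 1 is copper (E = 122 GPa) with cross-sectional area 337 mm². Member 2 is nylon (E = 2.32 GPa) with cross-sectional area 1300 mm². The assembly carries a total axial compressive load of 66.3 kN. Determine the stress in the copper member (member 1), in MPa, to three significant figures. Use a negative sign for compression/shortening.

Equal strain + equilibrium ⇒ each member carries load in proportion to AE: A₁E₁ = 41110000 N, A₂E₂ = 3016000 N, ΣAE = 44130000 N.
σ₁ = P·E₁/ΣAE = -66300·122000/44130000 = -183.3 MPa.

-183 MPa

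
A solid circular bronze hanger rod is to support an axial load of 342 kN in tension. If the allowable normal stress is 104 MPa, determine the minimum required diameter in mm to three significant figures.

Required area A ≥ P/σ_allow = 342000/104 = 3288 mm².
For a solid circular section, d ≥ √(4A/π) = 64.71 mm.

64.7 mm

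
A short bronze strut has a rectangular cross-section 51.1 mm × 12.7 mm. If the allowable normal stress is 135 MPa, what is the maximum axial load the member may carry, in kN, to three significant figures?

87.6 kN

A = 649 mm².
P_max = σ_allow · A = 135 · 649 = 87610 N = 87.61 kN.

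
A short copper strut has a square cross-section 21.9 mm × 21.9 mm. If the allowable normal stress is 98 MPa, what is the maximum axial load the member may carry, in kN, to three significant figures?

A = 479.6 mm².
P_max = σ_allow · A = 98 · 479.6 = 47000 N = 47 kN.

47.0 kN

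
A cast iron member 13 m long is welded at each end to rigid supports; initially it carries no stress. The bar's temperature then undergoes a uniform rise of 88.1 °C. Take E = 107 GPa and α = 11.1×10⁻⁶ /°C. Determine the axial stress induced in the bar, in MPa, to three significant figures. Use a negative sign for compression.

-105 MPa

Free thermal expansion αLΔT = 11.1e-6 · 13000 · 88.1 = 12.71 mm.
The walls impose strain ε = −(12.71)/13000 = -9.7791e-04; σ = Eε = 107000 · -9.7791e-04 = -104.6 MPa.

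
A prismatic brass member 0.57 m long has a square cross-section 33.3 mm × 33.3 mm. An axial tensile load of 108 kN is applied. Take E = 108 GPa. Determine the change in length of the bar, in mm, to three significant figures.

A = 1109 mm².
δ_mech = NL/(AE) = 108000·570/(1109·108000) = 0.514 mm.

0.514 mm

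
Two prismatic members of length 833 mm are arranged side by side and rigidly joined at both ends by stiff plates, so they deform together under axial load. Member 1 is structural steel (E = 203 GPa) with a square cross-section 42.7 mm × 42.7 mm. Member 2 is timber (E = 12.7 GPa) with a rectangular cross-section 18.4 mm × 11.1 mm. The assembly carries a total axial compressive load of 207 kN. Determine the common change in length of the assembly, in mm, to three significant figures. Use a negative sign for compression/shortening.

A_1 = 1823 mm².
A_2 = 204.2 mm².
Equal strain + equilibrium ⇒ each member carries load in proportion to AE: A₁E₁ = 370100000 N, A₂E₂ = 2594000 N, ΣAE = 372700000 N.
δ = PL/ΣAE = -207000·833/372700000 = -0.4626 mm.

-0.463 mm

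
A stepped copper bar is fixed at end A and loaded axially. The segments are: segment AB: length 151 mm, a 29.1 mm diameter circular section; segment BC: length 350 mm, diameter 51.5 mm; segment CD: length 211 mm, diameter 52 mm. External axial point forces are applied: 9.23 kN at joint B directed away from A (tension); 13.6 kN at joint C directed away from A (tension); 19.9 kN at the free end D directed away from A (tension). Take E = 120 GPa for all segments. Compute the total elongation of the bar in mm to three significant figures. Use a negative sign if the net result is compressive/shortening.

Internal axial forces (sectioning from the free end, tension +): N_CD = 19.9 kN, N_BC = 33.5 kN, N_AB = 42.73 kN.
A_AB = 665.1 mm².
A_BC = 2083 mm².
A_CD = 2124 mm².
δ_AB = 42730·151/(665.1·120000) = 0.08084 mm
δ_BC = 33500·350/(2083·120000) = 0.04691 mm
δ_CD = 19900·211/(2124·120000) = 0.01648 mm
δ = Σδ_i = 0.1442 mm.

0.144 mm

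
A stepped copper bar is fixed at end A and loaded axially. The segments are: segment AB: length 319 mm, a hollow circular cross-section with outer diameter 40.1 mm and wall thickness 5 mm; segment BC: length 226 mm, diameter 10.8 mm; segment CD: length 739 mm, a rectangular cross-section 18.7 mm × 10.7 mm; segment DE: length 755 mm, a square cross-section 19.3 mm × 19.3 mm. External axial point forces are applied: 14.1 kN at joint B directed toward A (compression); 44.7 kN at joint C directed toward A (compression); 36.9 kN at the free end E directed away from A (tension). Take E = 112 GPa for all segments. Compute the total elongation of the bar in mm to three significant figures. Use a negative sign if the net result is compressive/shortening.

1.60 mm

Internal axial forces (sectioning from the free end, tension +): N_DE = 36.9 kN, N_CD = 36.9 kN, N_BC = -7.8 kN, N_AB = -21.9 kN.
A_AB = 551.3 mm².
A_BC = 91.61 mm².
A_CD = 200.1 mm².
A_DE = 372.5 mm².
δ_AB = -21900·319/(551.3·112000) = -0.1131 mm
δ_BC = -7800·226/(91.61·112000) = -0.1718 mm
δ_CD = 36900·739/(200.1·112000) = 1.217 mm
δ_DE = 36900·755/(372.5·112000) = 0.6678 mm
δ = Σδ_i = 1.6 mm.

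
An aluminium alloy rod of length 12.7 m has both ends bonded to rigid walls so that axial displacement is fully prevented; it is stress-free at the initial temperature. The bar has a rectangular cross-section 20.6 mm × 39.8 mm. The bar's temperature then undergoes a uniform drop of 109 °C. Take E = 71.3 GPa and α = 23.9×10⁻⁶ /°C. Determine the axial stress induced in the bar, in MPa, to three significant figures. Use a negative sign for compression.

186 MPa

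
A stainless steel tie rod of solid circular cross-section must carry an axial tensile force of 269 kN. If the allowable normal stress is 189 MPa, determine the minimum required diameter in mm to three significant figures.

Required area A ≥ P/σ_allow = 269000/189 = 1423 mm².
For a solid circular section, d ≥ √(4A/π) = 42.57 mm.

42.6 mm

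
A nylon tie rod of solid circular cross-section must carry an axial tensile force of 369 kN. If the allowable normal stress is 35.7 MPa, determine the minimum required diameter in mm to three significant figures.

115 mm

Required area A ≥ P/σ_allow = 369000/35.7 = 10340 mm².
For a solid circular section, d ≥ √(4A/π) = 114.7 mm.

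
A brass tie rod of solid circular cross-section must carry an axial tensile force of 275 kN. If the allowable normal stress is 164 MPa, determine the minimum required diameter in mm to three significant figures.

46.2 mm

Required area A ≥ P/σ_allow = 275000/164 = 1677 mm².
For a solid circular section, d ≥ √(4A/π) = 46.21 mm.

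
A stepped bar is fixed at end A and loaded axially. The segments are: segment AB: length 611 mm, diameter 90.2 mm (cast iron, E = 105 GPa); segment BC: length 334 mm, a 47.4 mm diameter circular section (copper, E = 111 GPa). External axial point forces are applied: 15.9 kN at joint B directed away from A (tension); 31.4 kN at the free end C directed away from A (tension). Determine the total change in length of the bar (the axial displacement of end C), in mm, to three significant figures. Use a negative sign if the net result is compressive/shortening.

Internal axial forces (sectioning from the free end, tension +): N_BC = 31.4 kN, N_AB = 47.3 kN.
A_AB = 6390 mm².
A_BC = 1765 mm².
δ_AB = 47300·611/(6390·105000) = 0.04307 mm
δ_BC = 31400·334/(1765·111000) = 0.05354 mm
δ = Σδ_i = 0.09662 mm.

0.0966 mm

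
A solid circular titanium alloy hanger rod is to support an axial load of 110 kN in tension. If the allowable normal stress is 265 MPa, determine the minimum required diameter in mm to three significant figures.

Required area A ≥ P/σ_allow = 110000/265 = 415.1 mm².
For a solid circular section, d ≥ √(4A/π) = 22.99 mm.

23.0 mm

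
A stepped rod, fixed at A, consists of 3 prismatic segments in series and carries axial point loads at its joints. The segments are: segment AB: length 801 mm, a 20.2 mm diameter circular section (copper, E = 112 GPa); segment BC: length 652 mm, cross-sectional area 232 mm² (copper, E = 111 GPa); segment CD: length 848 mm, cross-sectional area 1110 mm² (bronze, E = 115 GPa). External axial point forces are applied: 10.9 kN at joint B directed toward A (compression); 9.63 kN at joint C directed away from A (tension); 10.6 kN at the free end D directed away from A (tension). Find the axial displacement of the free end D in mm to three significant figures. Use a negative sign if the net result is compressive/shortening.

0.791 mm

Internal axial forces (sectioning from the free end, tension +): N_CD = 10.6 kN, N_BC = 20.23 kN, N_AB = 9.33 kN.
A_AB = 320.5 mm².
δ_AB = 9330·801/(320.5·112000) = 0.2082 mm
δ_BC = 20230·652/(232·111000) = 0.5122 mm
δ_CD = 10600·848/(1110·115000) = 0.07042 mm
δ = Σδ_i = 0.7908 mm.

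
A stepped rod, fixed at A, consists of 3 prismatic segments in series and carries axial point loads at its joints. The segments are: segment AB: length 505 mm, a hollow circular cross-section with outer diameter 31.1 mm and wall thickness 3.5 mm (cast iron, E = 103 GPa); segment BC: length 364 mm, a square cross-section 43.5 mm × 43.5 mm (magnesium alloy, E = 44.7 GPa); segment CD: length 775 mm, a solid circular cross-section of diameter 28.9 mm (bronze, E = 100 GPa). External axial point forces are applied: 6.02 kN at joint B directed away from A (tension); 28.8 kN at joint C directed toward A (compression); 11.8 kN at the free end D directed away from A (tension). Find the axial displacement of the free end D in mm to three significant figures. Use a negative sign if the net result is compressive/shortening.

-0.111 mm

Internal axial forces (sectioning from the free end, tension +): N_CD = 11.8 kN, N_BC = -17 kN, N_AB = -10.98 kN.
A_AB = 303.5 mm².
A_BC = 1892 mm².
A_CD = 656 mm².
δ_AB = -10980·505/(303.5·103000) = -0.1774 mm
δ_BC = -17000·364/(1892·44700) = -0.07316 mm
δ_CD = 11800·775/(656·100000) = 0.1394 mm
δ = Σδ_i = -0.1111 mm.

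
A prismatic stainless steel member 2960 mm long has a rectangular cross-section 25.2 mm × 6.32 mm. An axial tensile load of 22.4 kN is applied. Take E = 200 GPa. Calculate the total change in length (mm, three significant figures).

A = 159.3 mm².
δ_mech = NL/(AE) = 22400·2960/(159.3·200000) = 2.082 mm.

2.08 mm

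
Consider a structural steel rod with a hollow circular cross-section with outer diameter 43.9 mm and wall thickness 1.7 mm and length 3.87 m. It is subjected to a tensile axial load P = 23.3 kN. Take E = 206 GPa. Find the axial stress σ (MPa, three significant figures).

A = 225.4 mm².
σ = N/A = 23300/225.4 = 103.4 MPa.

103 MPa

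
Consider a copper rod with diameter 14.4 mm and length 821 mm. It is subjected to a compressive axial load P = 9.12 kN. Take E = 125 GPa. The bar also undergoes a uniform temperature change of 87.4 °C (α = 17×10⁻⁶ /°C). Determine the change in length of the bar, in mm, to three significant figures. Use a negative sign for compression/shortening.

0.852 mm

A = 162.9 mm².
δ_mech = NL/(AE) = -9120·821/(162.9·125000) = -0.3678 mm.
δ_thermal = αLΔT = 17e-6·821·87.4 = 1.22 mm.
δ = δ_mech + δ_thermal = 0.852 mm.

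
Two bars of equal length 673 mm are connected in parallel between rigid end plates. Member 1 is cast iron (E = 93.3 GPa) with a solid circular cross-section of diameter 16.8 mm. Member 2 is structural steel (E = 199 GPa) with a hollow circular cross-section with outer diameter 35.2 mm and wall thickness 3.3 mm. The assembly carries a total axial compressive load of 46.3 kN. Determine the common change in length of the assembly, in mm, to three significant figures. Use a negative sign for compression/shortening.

A_1 = 221.7 mm².
A_2 = 330.7 mm².
Equal strain + equilibrium ⇒ each member carries load in proportion to AE: A₁E₁ = 20680000 N, A₂E₂ = 65810000 N, ΣAE = 86490000 N.
δ = PL/ΣAE = -46300·673/86490000 = -0.3603 mm.

-0.360 mm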